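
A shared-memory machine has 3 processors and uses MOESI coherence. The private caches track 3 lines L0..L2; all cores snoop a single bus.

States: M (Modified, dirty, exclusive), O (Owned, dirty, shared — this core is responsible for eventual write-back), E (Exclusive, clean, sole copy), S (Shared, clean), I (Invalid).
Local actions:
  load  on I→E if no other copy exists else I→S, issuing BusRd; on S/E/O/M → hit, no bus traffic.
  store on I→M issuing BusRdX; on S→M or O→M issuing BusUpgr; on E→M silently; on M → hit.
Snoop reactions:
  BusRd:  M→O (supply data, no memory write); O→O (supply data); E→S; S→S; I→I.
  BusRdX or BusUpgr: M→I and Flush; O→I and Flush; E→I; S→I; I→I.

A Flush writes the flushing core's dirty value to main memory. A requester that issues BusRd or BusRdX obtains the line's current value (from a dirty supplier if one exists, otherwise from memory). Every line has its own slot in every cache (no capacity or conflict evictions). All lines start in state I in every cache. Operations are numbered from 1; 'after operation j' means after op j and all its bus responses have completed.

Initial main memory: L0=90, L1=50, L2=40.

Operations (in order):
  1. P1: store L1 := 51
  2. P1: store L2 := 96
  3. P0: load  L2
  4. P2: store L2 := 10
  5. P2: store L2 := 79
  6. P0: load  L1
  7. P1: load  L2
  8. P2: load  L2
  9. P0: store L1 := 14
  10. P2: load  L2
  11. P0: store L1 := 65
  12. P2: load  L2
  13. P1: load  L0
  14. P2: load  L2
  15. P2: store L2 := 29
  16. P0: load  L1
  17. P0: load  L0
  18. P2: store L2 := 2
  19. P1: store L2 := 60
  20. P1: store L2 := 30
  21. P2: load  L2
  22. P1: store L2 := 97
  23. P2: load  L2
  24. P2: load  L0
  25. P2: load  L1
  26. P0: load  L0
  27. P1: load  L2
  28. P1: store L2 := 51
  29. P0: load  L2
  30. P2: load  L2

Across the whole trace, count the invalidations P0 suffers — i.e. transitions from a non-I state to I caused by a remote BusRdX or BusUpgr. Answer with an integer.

step 1: P1: store L1 := 51  ⟶  IMI  (L1)  txn=BusRdX  M[L1]=50
step 2: P1: store L2 := 96  ⟶  IMI  (L2)  txn=BusRdX  M[L2]=40
step 3: P0: load  L2  ⟶  SOI  (L2)  txn=BusRd  M[L2]=40
step 4: P2: store L2 := 10  ⟶  IIM  (L2)  txn=BusRdX+Flush  M[L2]=96
step 5: P2: store L2 := 79  ⟶  IIM  (L2)  txn=∅  M[L2]=96
step 6: P0: load  L1  ⟶  SOI  (L1)  txn=BusRd  M[L1]=50
step 7: P1: load  L2  ⟶  ISO  (L2)  txn=BusRd  M[L2]=96
step 8: P2: load  L2  ⟶  ISO  (L2)  txn=∅  M[L2]=96
step 9: P0: store L1 := 14  ⟶  MII  (L1)  txn=BusUpgr+Flush  M[L1]=51
step 10: P2: load  L2  ⟶  ISO  (L2)  txn=∅  M[L2]=96
step 11: P0: store L1 := 65  ⟶  MII  (L1)  txn=∅  M[L1]=51
step 12: P2: load  L2  ⟶  ISO  (L2)  txn=∅  M[L2]=96
step 13: P1: load  L0  ⟶  IEI  (L0)  txn=BusRd  M[L0]=90
step 14: P2: load  L2  ⟶  ISO  (L2)  txn=∅  M[L2]=96
step 15: P2: store L2 := 29  ⟶  IIM  (L2)  txn=BusUpgr  M[L2]=96
step 16: P0: load  L1  ⟶  MII  (L1)  txn=∅  M[L1]=51
step 17: P0: load  L0  ⟶  SSI  (L0)  txn=BusRd  M[L0]=90
step 18: P2: store L2 := 2  ⟶  IIM  (L2)  txn=∅  M[L2]=96
step 19: P1: store L2 := 60  ⟶  IMI  (L2)  txn=BusRdX+Flush  M[L2]=2
step 20: P1: store L2 := 30  ⟶  IMI  (L2)  txn=∅  M[L2]=2
step 21: P2: load  L2  ⟶  IOS  (L2)  txn=BusRd  M[L2]=2
step 22: P1: store L2 := 97  ⟶  IMI  (L2)  txn=BusUpgr  M[L2]=2
step 23: P2: load  L2  ⟶  IOS  (L2)  txn=BusRd  M[L2]=2
step 24: P2: load  L0  ⟶  SSS  (L0)  txn=BusRd  M[L0]=90
step 25: P2: load  L1  ⟶  OIS  (L1)  txn=BusRd  M[L1]=51
step 26: P0: load  L0  ⟶  SSS  (L0)  txn=∅  M[L0]=90
step 27: P1: load  L2  ⟶  IOS  (L2)  txn=∅  M[L2]=2
step 28: P1: store L2 := 51  ⟶  IMI  (L2)  txn=BusUpgr  M[L2]=2
step 29: P0: load  L2  ⟶  SOI  (L2)  txn=BusRd  M[L2]=2
step 30: P2: load  L2  ⟶  SOS  (L2)  txn=BusRd  M[L2]=2

invalidations = 1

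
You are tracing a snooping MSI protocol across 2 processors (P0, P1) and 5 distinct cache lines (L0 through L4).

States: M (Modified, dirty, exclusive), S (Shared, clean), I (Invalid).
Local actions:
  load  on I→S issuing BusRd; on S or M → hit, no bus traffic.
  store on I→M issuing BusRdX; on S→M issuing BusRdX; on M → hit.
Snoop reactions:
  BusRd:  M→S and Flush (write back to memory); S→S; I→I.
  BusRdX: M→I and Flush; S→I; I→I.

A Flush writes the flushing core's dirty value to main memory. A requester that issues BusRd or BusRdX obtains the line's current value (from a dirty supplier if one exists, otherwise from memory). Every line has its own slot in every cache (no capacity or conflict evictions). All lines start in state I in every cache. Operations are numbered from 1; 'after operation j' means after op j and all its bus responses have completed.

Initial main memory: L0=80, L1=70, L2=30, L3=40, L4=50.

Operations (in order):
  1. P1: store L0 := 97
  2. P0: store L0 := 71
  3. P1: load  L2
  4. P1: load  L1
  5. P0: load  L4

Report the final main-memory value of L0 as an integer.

memory[L0] = 97

step 1: P1: store L0 := 97  ⟶  IM  (L0)  txn=BusRdX  M[L0]=80
step 2: P0: store L0 := 71  ⟶  MI  (L0)  txn=BusRdX+Flush  M[L0]=97
step 3: P1: load  L2  ⟶  IS  (L2)  txn=BusRd  M[L2]=30
step 4: P1: load  L1  ⟶  IS  (L1)  txn=BusRd  M[L1]=70
step 5: P0: load  L4  ⟶  SI  (L4)  txn=BusRd  M[L4]=50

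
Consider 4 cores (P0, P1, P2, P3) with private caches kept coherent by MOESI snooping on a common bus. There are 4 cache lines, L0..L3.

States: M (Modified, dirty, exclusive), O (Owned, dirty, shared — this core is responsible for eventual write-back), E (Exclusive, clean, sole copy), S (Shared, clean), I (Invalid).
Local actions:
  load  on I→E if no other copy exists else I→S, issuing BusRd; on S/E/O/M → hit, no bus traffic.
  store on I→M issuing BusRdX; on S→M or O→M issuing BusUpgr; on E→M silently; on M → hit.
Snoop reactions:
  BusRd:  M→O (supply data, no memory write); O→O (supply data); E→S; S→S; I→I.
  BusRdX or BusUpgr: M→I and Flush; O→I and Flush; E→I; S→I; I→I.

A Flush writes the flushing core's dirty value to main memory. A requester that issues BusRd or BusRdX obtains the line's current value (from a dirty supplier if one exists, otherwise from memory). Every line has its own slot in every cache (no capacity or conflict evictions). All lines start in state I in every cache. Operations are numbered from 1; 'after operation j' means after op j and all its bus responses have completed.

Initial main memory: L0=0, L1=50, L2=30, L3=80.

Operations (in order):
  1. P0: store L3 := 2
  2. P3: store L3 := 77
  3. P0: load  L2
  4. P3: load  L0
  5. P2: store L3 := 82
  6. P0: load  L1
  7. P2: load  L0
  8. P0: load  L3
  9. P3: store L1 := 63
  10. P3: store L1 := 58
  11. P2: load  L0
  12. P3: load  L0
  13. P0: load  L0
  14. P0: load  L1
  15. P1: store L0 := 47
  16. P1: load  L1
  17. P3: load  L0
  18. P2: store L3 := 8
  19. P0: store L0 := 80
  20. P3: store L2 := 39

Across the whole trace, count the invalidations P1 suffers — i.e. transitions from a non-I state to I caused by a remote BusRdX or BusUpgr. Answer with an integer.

invalidations = 1

  op1 P0: store L3 := 2 → M/I/I/I on L3; bus BusRdX; mem=80
  op2 P3: store L3 := 77 → I/I/I/M on L3; bus BusRdX Flush; mem=2
  op3 P0: load  L2 → E/I/I/I on L2; bus BusRd; mem=30
  op4 P3: load  L0 → I/I/I/E on L0; bus BusRd; mem=0
  op5 P2: store L3 := 82 → I/I/M/I on L3; bus BusRdX Flush; mem=77
  op6 P0: load  L1 → E/I/I/I on L1; bus BusRd; mem=50
  op7 P2: load  L0 → I/I/S/S on L0; bus BusRd; mem=0
  op8 P0: load  L3 → S/I/O/I on L3; bus BusRd; mem=77
  op9 P3: store L1 := 63 → I/I/I/M on L1; bus BusRdX; mem=50
  op10 P3: store L1 := 58 → I/I/I/M on L1; bus (none); mem=50
  op11 P2: load  L0 → I/I/S/S on L0; bus (none); mem=0
  op12 P3: load  L0 → I/I/S/S on L0; bus (none); mem=0
  op13 P0: load  L0 → S/I/S/S on L0; bus BusRd; mem=0
  op14 P0: load  L1 → S/I/I/O on L1; bus BusRd; mem=50
  op15 P1: store L0 := 47 → I/M/I/I on L0; bus BusRdX; mem=0
  op16 P1: load  L1 → S/S/I/O on L1; bus BusRd; mem=50
  op17 P3: load  L0 → I/O/I/S on L0; bus BusRd; mem=0
  op18 P2: store L3 := 8 → I/I/M/I on L3; bus BusUpgr; mem=77
  op19 P0: store L0 := 80 → M/I/I/I on L0; bus BusRdX Flush; mem=47
  op20 P3: store L2 := 39 → I/I/I/M on L2; bus BusRdX; mem=30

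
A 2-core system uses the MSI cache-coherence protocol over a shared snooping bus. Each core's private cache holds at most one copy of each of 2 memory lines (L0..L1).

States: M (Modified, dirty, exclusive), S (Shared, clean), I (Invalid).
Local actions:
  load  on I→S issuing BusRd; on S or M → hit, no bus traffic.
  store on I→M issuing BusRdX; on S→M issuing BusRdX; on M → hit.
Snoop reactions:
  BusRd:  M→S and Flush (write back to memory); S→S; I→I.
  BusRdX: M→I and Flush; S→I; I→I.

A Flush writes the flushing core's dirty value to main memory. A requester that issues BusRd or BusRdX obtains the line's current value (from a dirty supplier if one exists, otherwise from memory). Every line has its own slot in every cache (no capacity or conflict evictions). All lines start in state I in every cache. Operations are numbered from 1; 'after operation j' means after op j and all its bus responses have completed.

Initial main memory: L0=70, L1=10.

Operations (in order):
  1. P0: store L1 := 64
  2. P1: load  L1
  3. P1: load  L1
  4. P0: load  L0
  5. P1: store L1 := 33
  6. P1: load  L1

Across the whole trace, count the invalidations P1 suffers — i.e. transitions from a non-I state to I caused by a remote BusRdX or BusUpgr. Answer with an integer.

invalidations = 0

[1] P0: store L1 := 64 | P0:M(64), P1:I | bus: BusRdX
[2] P1: load  L1 | P0:S(64), P1:S(64) | bus: BusRd,Flush
[3] P1: load  L1 | P0:S(64), P1:S(64) | bus: none
[4] P0: load  L0 | P0:S(70), P1:I | bus: BusRd
[5] P1: store L1 := 33 | P0:I, P1:M(33) | bus: BusRdX
[6] P1: load  L1 | P0:I, P1:M(33) | bus: none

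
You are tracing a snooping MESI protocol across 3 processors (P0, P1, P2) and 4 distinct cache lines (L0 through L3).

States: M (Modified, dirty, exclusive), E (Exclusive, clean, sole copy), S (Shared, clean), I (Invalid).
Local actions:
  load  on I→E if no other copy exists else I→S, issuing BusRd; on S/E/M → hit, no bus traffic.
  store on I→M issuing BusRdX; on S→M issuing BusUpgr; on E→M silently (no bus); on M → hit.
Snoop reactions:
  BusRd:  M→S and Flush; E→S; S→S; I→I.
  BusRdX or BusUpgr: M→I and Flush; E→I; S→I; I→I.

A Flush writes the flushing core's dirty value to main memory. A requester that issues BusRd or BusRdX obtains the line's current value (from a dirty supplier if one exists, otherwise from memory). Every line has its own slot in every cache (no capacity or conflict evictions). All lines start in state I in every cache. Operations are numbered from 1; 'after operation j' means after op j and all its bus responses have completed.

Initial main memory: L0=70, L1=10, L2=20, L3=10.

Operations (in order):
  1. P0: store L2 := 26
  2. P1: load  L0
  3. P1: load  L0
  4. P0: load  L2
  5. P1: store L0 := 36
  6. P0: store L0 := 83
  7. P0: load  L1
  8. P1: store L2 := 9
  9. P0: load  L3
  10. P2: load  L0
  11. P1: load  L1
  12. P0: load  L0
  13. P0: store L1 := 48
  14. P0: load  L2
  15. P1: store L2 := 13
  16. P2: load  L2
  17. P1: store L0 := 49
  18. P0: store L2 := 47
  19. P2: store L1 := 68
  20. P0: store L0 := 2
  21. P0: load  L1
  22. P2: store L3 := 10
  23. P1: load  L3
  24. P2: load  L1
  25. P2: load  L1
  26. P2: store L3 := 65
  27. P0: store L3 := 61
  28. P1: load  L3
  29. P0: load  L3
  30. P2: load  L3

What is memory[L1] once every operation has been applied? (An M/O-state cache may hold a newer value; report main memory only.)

  op1 P0: store L2 := 26 → M/I/I on L2; bus BusRdX; mem=20
  op2 P1: load  L0 → I/E/I on L0; bus BusRd; mem=70
  op3 P1: load  L0 → I/E/I on L0; bus (none); mem=70
  op4 P0: load  L2 → M/I/I on L2; bus (none); mem=20
  op5 P1: store L0 := 36 → I/M/I on L0; bus (none); mem=70
  op6 P0: store L0 := 83 → M/I/I on L0; bus BusRdX Flush; mem=36
  op7 P0: load  L1 → E/I/I on L1; bus BusRd; mem=10
  op8 P1: store L2 := 9 → I/M/I on L2; bus BusRdX Flush; mem=26
  op9 P0: load  L3 → E/I/I on L3; bus BusRd; mem=10
  op10 P2: load  L0 → S/I/S on L0; bus BusRd Flush; mem=83
  op11 P1: load  L1 → S/S/I on L1; bus BusRd; mem=10
  op12 P0: load  L0 → S/I/S on L0; bus (none); mem=83
  op13 P0: store L1 := 48 → M/I/I on L1; bus BusUpgr; mem=10
  op14 P0: load  L2 → S/S/I on L2; bus BusRd Flush; mem=9
  op15 P1: store L2 := 13 → I/M/I on L2; bus BusUpgr; mem=9
  op16 P2: load  L2 → I/S/S on L2; bus BusRd Flush; mem=13
  op17 P1: store L0 := 49 → I/M/I on L0; bus BusRdX; mem=83
  op18 P0: store L2 := 47 → M/I/I on L2; bus BusRdX; mem=13
  op19 P2: store L1 := 68 → I/I/M on L1; bus BusRdX Flush; mem=48
  op20 P0: store L0 := 2 → M/I/I on L0; bus BusRdX Flush; mem=49
  op21 P0: load  L1 → S/I/S on L1; bus BusRd Flush; mem=68
  op22 P2: store L3 := 10 → I/I/M on L3; bus BusRdX; mem=10
  op23 P1: load  L3 → I/S/S on L3; bus BusRd Flush; mem=10
  op24 P2: load  L1 → S/I/S on L1; bus (none); mem=68
  op25 P2: load  L1 → S/I/S on L1; bus (none); mem=68
  op26 P2: store L3 := 65 → I/I/M on L3; bus BusUpgr; mem=10
  op27 P0: store L3 := 61 → M/I/I on L3; bus BusRdX Flush; mem=65
  op28 P1: load  L3 → S/S/I on L3; bus BusRd Flush; mem=61
  op29 P0: load  L3 → S/S/I on L3; bus (none); mem=61
  op30 P2: load  L3 → S/S/S on L3; bus BusRd; mem=61

memory[L1] = 68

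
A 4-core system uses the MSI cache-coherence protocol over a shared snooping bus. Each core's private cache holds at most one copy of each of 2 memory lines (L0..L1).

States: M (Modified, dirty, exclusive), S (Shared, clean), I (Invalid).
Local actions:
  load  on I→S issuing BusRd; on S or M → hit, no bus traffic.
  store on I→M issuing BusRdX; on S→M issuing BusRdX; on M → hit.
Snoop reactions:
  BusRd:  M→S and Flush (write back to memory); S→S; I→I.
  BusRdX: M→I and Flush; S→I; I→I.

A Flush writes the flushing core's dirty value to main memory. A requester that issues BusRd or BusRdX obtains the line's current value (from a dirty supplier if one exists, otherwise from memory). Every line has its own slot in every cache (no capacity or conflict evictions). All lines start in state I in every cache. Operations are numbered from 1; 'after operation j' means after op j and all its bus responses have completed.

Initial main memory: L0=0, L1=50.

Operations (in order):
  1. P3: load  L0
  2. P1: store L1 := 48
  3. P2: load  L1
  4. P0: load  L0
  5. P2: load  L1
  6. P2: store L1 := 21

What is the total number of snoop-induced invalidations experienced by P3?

invalidations = 0

1. P3: load  L0  bus=[BusRd]  L0: P0=I P1=I P2=I P3=S  mem[L0]=0
2. P1: store L1 := 48  bus=[BusRdX]  L1: P0=I P1=M P2=I P3=I  mem[L1]=50
3. P2: load  L1  bus=[BusRd,Flush]  L1: P0=I P1=S P2=S P3=I  mem[L1]=48
4. P0: load  L0  bus=[BusRd]  L0: P0=S P1=I P2=I P3=S  mem[L0]=0
5. P2: load  L1  bus=[-]  L1: P0=I P1=S P2=S P3=I  mem[L1]=48
6. P2: store L1 := 21  bus=[BusRdX]  L1: P0=I P1=I P2=M P3=I  mem[L1]=48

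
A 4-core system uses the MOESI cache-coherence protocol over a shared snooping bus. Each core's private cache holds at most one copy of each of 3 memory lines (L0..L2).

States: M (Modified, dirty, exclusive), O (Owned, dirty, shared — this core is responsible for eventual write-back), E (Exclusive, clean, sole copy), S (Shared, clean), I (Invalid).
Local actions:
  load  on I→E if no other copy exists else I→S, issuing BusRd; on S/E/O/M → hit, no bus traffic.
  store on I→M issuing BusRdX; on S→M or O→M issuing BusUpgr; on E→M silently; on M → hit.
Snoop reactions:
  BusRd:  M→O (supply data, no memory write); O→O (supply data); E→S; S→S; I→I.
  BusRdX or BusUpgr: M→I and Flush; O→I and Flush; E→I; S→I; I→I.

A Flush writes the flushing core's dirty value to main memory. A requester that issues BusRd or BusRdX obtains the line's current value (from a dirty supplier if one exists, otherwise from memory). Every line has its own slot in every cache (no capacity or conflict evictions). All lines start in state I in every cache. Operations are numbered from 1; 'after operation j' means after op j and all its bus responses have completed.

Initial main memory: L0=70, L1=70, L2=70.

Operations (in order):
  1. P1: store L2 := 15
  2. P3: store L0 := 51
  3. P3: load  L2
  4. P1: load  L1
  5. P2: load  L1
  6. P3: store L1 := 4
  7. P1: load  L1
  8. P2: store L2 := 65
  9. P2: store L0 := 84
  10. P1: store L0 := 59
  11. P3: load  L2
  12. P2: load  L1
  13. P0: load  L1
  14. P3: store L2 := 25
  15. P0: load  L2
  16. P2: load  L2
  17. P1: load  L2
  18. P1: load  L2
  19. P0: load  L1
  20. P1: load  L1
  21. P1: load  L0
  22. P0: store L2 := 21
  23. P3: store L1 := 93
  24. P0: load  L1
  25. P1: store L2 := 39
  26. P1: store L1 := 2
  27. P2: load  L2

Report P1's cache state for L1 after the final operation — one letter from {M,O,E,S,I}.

state = M

[1] P1: store L2 := 15 | P0:I, P1:M(15), P2:I, P3:I | bus: BusRdX
[2] P3: store L0 := 51 | P0:I, P1:I, P2:I, P3:M(51) | bus: BusRdX
[3] P3: load  L2 | P0:I, P1:O(15), P2:I, P3:S(15) | bus: BusRd
[4] P1: load  L1 | P0:I, P1:E(70), P2:I, P3:I | bus: BusRd
[5] P2: load  L1 | P0:I, P1:S(70), P2:S(70), P3:I | bus: BusRd
[6] P3: store L1 := 4 | P0:I, P1:I, P2:I, P3:M(4) | bus: BusRdX
[7] P1: load  L1 | P0:I, P1:S(4), P2:I, P3:O(4) | bus: BusRd
[8] P2: store L2 := 65 | P0:I, P1:I, P2:M(65), P3:I | bus: BusRdX,Flush
[9] P2: store L0 := 84 | P0:I, P1:I, P2:M(84), P3:I | bus: BusRdX,Flush
[10] P1: store L0 := 59 | P0:I, P1:M(59), P2:I, P3:I | bus: BusRdX,Flush
[11] P3: load  L2 | P0:I, P1:I, P2:O(65), P3:S(65) | bus: BusRd
[12] P2: load  L1 | P0:I, P1:S(4), P2:S(4), P3:O(4) | bus: BusRd
[13] P0: load  L1 | P0:S(4), P1:S(4), P2:S(4), P3:O(4) | bus: BusRd
[14] P3: store L2 := 25 | P0:I, P1:I, P2:I, P3:M(25) | bus: BusUpgr,Flush
[15] P0: load  L2 | P0:S(25), P1:I, P2:I, P3:O(25) | bus: BusRd
[16] P2: load  L2 | P0:S(25), P1:I, P2:S(25), P3:O(25) | bus: BusRd
[17] P1: load  L2 | P0:S(25), P1:S(25), P2:S(25), P3:O(25) | bus: BusRd
[18] P1: load  L2 | P0:S(25), P1:S(25), P2:S(25), P3:O(25) | bus: none
[19] P0: load  L1 | P0:S(4), P1:S(4), P2:S(4), P3:O(4) | bus: none
[20] P1: load  L1 | P0:S(4), P1:S(4), P2:S(4), P3:O(4) | bus: none
[21] P1: load  L0 | P0:I, P1:M(59), P2:I, P3:I | bus: none
[22] P0: store L2 := 21 | P0:M(21), P1:I, P2:I, P3:I | bus: BusUpgr,Flush
[23] P3: store L1 := 93 | P0:I, P1:I, P2:I, P3:M(93) | bus: BusUpgr
[24] P0: load  L1 | P0:S(93), P1:I, P2:I, P3:O(93) | bus: BusRd
[25] P1: store L2 := 39 | P0:I, P1:M(39), P2:I, P3:I | bus: BusRdX,Flush
[26] P1: store L1 := 2 | P0:I, P1:M(2), P2:I, P3:I | bus: BusRdX,Flush
[27] P2: load  L2 | P0:I, P1:O(39), P2:S(39), P3:I | bus: BusRd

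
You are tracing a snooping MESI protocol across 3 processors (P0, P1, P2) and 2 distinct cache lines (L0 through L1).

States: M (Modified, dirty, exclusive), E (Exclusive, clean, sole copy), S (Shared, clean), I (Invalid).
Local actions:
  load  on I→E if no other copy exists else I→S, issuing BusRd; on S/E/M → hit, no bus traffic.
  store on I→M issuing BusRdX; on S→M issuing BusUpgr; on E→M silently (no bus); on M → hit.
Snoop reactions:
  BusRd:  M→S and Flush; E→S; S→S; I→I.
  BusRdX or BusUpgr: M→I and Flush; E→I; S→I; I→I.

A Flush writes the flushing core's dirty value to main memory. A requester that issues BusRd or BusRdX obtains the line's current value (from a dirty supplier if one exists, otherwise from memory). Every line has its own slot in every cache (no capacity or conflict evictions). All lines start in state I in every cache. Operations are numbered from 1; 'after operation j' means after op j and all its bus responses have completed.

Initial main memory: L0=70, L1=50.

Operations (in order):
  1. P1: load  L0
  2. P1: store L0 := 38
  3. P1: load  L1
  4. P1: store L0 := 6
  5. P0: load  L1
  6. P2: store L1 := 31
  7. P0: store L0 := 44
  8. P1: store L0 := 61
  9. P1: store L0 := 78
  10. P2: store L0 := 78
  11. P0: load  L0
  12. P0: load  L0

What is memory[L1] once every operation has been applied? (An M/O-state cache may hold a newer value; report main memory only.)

[1] P1: load  L0 | P0:I, P1:E(70), P2:I | bus: BusRd
[2] P1: store L0 := 38 | P0:I, P1:M(38), P2:I | bus: none
[3] P1: load  L1 | P0:I, P1:E(50), P2:I | bus: BusRd
[4] P1: store L0 := 6 | P0:I, P1:M(6), P2:I | bus: none
[5] P0: load  L1 | P0:S(50), P1:S(50), P2:I | bus: BusRd
[6] P2: store L1 := 31 | P0:I, P1:I, P2:M(31) | bus: BusRdX
[7] P0: store L0 := 44 | P0:M(44), P1:I, P2:I | bus: BusRdX,Flush
[8] P1: store L0 := 61 | P0:I, P1:M(61), P2:I | bus: BusRdX,Flush
[9] P1: store L0 := 78 | P0:I, P1:M(78), P2:I | bus: none
[10] P2: store L0 := 78 | P0:I, P1:I, P2:M(78) | bus: BusRdX,Flush
[11] P0: load  L0 | P0:S(78), P1:I, P2:S(78) | bus: BusRd,Flush
[12] P0: load  L0 | P0:S(78), P1:I, P2:S(78) | bus: none

memory[L1] = 50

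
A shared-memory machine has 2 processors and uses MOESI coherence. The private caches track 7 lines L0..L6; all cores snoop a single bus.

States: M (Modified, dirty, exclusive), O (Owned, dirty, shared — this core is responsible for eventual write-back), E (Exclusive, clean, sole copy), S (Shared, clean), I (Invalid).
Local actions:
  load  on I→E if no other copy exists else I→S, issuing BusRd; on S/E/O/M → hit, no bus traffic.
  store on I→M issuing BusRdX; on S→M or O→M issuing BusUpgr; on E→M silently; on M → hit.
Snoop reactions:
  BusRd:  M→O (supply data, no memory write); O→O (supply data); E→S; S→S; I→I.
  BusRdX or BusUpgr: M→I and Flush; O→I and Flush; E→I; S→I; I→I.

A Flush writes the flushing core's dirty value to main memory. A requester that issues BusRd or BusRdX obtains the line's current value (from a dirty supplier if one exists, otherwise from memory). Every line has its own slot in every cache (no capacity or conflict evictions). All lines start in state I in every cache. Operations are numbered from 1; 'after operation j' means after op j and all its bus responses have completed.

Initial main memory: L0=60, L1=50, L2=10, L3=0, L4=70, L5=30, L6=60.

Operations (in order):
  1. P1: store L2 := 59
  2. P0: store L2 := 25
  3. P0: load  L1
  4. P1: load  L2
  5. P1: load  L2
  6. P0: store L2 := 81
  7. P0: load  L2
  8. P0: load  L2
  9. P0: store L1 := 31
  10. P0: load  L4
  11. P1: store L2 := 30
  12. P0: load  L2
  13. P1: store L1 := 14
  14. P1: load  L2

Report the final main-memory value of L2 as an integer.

  op1 P1: store L2 := 59 → I/M on L2; bus BusRdX; mem=10
  op2 P0: store L2 := 25 → M/I on L2; bus BusRdX Flush; mem=59
  op3 P0: load  L1 → E/I on L1; bus BusRd; mem=50
  op4 P1: load  L2 → O/S on L2; bus BusRd; mem=59
  op5 P1: load  L2 → O/S on L2; bus (none); mem=59
  op6 P0: store L2 := 81 → M/I on L2; bus BusUpgr; mem=59
  op7 P0: load  L2 → M/I on L2; bus (none); mem=59
  op8 P0: load  L2 → M/I on L2; bus (none); mem=59
  op9 P0: store L1 := 31 → M/I on L1; bus (none); mem=50
  op10 P0: load  L4 → E/I on L4; bus BusRd; mem=70
  op11 P1: store L2 := 30 → I/M on L2; bus BusRdX Flush; mem=81
  op12 P0: load  L2 → S/O on L2; bus BusRd; mem=81
  op13 P1: store L1 := 14 → I/M on L1; bus BusRdX Flush; mem=31
  op14 P1: load  L2 → S/O on L2; bus (none); mem=81

memory[L2] = 81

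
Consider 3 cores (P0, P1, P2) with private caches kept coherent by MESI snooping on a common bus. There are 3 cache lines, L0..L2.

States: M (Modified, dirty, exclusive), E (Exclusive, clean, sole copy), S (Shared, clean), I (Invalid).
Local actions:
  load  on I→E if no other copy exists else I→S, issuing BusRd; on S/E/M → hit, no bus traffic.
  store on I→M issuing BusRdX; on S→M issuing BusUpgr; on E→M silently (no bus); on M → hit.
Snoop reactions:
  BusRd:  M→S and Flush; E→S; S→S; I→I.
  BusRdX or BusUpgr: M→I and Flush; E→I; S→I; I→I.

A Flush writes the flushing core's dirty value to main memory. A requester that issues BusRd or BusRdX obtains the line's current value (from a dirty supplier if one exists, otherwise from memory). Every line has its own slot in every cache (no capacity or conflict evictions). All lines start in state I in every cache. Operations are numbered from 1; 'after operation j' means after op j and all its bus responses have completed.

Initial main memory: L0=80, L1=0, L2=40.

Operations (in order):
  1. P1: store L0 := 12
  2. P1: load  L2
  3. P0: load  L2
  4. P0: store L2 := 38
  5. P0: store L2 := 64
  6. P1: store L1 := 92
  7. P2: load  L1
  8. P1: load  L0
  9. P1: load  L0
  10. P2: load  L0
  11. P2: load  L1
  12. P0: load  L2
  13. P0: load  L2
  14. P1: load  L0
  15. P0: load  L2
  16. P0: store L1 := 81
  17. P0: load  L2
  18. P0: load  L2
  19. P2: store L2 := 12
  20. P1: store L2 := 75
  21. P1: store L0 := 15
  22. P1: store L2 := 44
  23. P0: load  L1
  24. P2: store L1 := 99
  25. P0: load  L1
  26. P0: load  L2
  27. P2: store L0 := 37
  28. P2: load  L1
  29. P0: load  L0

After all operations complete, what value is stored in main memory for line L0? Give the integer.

memory[L0] = 37

  op1 P1: store L0 := 12 → I/M/I on L0; bus BusRdX; mem=80
  op2 P1: load  L2 → I/E/I on L2; bus BusRd; mem=40
  op3 P0: load  L2 → S/S/I on L2; bus BusRd; mem=40
  op4 P0: store L2 := 38 → M/I/I on L2; bus BusUpgr; mem=40
  op5 P0: store L2 := 64 → M/I/I on L2; bus (none); mem=40
  op6 P1: store L1 := 92 → I/M/I on L1; bus BusRdX; mem=0
  op7 P2: load  L1 → I/S/S on L1; bus BusRd Flush; mem=92
  op8 P1: load  L0 → I/M/I on L0; bus (none); mem=80
  op9 P1: load  L0 → I/M/I on L0; bus (none); mem=80
  op10 P2: load  L0 → I/S/S on L0; bus BusRd Flush; mem=12
  op11 P2: load  L1 → I/S/S on L1; bus (none); mem=92
  op12 P0: load  L2 → M/I/I on L2; bus (none); mem=40
  op13 P0: load  L2 → M/I/I on L2; bus (none); mem=40
  op14 P1: load  L0 → I/S/S on L0; bus (none); mem=12
  op15 P0: load  L2 → M/I/I on L2; bus (none); mem=40
  op16 P0: store L1 := 81 → M/I/I on L1; bus BusRdX; mem=92
  op17 P0: load  L2 → M/I/I on L2; bus (none); mem=40
  op18 P0: load  L2 → M/I/I on L2; bus (none); mem=40
  op19 P2: store L2 := 12 → I/I/M on L2; bus BusRdX Flush; mem=64
  op20 P1: store L2 := 75 → I/M/I on L2; bus BusRdX Flush; mem=12
  op21 P1: store L0 := 15 → I/M/I on L0; bus BusUpgr; mem=12
  op22 P1: store L2 := 44 → I/M/I on L2; bus (none); mem=12
  op23 P0: load  L1 → M/I/I on L1; bus (none); mem=92
  op24 P2: store L1 := 99 → I/I/M on L1; bus BusRdX Flush; mem=81
  op25 P0: load  L1 → S/I/S on L1; bus BusRd Flush; mem=99
  op26 P0: load  L2 → S/S/I on L2; bus BusRd Flush; mem=44
  op27 P2: store L0 := 37 → I/I/M on L0; bus BusRdX Flush; mem=15
  op28 P2: load  L1 → S/I/S on L1; bus (none); mem=99
  op29 P0: load  L0 → S/I/S on L0; bus BusRd Flush; mem=37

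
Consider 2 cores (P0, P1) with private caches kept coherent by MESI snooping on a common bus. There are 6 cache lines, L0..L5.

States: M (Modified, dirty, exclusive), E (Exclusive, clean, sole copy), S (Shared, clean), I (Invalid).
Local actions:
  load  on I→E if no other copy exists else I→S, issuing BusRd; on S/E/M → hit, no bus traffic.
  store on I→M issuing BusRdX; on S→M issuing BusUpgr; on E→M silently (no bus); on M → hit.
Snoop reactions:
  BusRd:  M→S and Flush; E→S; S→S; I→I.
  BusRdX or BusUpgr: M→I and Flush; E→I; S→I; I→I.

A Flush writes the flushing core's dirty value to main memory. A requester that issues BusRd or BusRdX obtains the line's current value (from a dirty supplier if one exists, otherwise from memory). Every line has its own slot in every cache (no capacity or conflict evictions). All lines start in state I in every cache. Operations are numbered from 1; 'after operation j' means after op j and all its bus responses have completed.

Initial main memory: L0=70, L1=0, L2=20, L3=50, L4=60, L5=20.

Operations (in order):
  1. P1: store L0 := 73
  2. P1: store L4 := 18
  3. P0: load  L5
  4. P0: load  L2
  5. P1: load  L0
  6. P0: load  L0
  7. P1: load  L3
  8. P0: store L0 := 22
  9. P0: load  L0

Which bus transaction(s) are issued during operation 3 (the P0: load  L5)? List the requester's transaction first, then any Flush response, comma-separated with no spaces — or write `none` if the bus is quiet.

bus = BusRd

[1] P1: store L0 := 73 | P0:I, P1:M(73) | bus: BusRdX
[2] P1: store L4 := 18 | P0:I, P1:M(18) | bus: BusRdX
[3] P0: load  L5 | P0:E(20), P1:I | bus: BusRd
[4] P0: load  L2 | P0:E(20), P1:I | bus: BusRd
[5] P1: load  L0 | P0:I, P1:M(73) | bus: none
[6] P0: load  L0 | P0:S(73), P1:S(73) | bus: BusRd,Flush
[7] P1: load  L3 | P0:I, P1:E(50) | bus: BusRd
[8] P0: store L0 := 22 | P0:M(22), P1:I | bus: BusUpgr
[9] P0: load  L0 | P0:M(22), P1:I | bus: none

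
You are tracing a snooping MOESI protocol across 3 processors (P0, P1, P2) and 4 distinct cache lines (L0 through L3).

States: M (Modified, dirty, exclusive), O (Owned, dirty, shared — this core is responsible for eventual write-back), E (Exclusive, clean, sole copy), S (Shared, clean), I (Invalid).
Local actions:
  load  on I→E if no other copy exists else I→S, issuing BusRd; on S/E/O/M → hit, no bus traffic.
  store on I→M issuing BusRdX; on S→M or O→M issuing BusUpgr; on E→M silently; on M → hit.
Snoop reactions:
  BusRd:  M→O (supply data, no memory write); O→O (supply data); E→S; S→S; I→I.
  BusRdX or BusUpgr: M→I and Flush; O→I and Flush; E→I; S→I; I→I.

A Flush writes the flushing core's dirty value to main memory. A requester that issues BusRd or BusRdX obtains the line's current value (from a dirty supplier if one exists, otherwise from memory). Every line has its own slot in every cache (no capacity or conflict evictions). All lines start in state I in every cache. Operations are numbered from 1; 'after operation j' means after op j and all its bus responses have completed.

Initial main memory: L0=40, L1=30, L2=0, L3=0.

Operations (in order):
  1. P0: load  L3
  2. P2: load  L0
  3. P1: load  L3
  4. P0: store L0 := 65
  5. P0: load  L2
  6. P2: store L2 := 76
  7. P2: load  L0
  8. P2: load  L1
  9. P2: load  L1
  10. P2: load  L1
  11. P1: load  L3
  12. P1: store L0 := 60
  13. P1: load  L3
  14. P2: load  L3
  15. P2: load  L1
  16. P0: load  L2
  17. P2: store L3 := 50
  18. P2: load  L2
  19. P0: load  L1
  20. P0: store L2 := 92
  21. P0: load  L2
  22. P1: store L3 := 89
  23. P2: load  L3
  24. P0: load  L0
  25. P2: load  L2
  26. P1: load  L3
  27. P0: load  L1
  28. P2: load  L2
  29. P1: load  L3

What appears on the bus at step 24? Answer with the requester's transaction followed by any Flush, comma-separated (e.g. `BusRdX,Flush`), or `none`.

1. P0: load  L3  bus=[BusRd]  L3: P0=E P1=I P2=I  mem[L3]=0
2. P2: load  L0  bus=[BusRd]  L0: P0=I P1=I P2=E  mem[L0]=40
3. P1: load  L3  bus=[BusRd]  L3: P0=S P1=S P2=I  mem[L3]=0
4. P0: store L0 := 65  bus=[BusRdX]  L0: P0=M P1=I P2=I  mem[L0]=40
5. P0: load  L2  bus=[BusRd]  L2: P0=E P1=I P2=I  mem[L2]=0
6. P2: store L2 := 76  bus=[BusRdX]  L2: P0=I P1=I P2=M  mem[L2]=0
7. P2: load  L0  bus=[BusRd]  L0: P0=O P1=I P2=S  mem[L0]=40
8. P2: load  L1  bus=[BusRd]  L1: P0=I P1=I P2=E  mem[L1]=30
9. P2: load  L1  bus=[-]  L1: P0=I P1=I P2=E  mem[L1]=30
10. P2: load  L1  bus=[-]  L1: P0=I P1=I P2=E  mem[L1]=30
11. P1: load  L3  bus=[-]  L3: P0=S P1=S P2=I  mem[L3]=0
12. P1: store L0 := 60  bus=[BusRdX,Flush]  L0: P0=I P1=M P2=I  mem[L0]=65
13. P1: load  L3  bus=[-]  L3: P0=S P1=S P2=I  mem[L3]=0
14. P2: load  L3  bus=[BusRd]  L3: P0=S P1=S P2=S  mem[L3]=0
15. P2: load  L1  bus=[-]  L1: P0=I P1=I P2=E  mem[L1]=30
16. P0: load  L2  bus=[BusRd]  L2: P0=S P1=I P2=O  mem[L2]=0
17. P2: store L3 := 50  bus=[BusUpgr]  L3: P0=I P1=I P2=M  mem[L3]=0
18. P2: load  L2  bus=[-]  L2: P0=S P1=I P2=O  mem[L2]=0
19. P0: load  L1  bus=[BusRd]  L1: P0=S P1=I P2=S  mem[L1]=30
20. P0: store L2 := 92  bus=[BusUpgr,Flush]  L2: P0=M P1=I P2=I  mem[L2]=76
21. P0: load  L2  bus=[-]  L2: P0=M P1=I P2=I  mem[L2]=76
22. P1: store L3 := 89  bus=[BusRdX,Flush]  L3: P0=I P1=M P2=I  mem[L3]=50
23. P2: load  L3  bus=[BusRd]  L3: P0=I P1=O P2=S  mem[L3]=50
24. P0: load  L0  bus=[BusRd]  L0: P0=S P1=O P2=I  mem[L0]=65
25. P2: load  L2  bus=[BusRd]  L2: P0=O P1=I P2=S  mem[L2]=76
26. P1: load  L3  bus=[-]  L3: P0=I P1=O P2=S  mem[L3]=50
27. P0: load  L1  bus=[-]  L1: P0=S P1=I P2=S  mem[L1]=30
28. P2: load  L2  bus=[-]  L2: P0=O P1=I P2=S  mem[L2]=76
29. P1: load  L3  bus=[-]  L3: P0=I P1=O P2=S  mem[L3]=50

bus = BusRd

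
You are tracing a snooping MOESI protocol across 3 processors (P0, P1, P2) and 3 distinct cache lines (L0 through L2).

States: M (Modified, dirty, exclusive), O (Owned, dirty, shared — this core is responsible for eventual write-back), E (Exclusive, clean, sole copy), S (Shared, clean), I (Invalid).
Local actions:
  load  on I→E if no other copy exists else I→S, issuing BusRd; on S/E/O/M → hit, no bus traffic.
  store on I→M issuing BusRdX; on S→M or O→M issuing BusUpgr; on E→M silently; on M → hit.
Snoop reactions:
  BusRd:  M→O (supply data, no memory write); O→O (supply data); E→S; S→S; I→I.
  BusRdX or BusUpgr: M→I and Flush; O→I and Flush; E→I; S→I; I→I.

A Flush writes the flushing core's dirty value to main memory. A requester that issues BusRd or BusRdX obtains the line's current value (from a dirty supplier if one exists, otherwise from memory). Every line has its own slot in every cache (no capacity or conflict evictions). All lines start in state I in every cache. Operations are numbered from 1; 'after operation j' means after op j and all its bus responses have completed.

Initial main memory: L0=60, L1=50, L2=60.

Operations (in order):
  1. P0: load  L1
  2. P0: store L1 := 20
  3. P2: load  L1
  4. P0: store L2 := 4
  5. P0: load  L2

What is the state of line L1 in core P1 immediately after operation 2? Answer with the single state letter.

state = I

1. P0: load  L1  bus=[BusRd]  L1: P0=E P1=I P2=I  mem[L1]=50
2. P0: store L1 := 20  bus=[-]  L1: P0=M P1=I P2=I  mem[L1]=50
3. P2: load  L1  bus=[BusRd]  L1: P0=O P1=I P2=S  mem[L1]=50
4. P0: store L2 := 4  bus=[BusRdX]  L2: P0=M P1=I P2=I  mem[L2]=60
5. P0: load  L2  bus=[-]  L2: P0=M P1=I P2=I  mem[L2]=60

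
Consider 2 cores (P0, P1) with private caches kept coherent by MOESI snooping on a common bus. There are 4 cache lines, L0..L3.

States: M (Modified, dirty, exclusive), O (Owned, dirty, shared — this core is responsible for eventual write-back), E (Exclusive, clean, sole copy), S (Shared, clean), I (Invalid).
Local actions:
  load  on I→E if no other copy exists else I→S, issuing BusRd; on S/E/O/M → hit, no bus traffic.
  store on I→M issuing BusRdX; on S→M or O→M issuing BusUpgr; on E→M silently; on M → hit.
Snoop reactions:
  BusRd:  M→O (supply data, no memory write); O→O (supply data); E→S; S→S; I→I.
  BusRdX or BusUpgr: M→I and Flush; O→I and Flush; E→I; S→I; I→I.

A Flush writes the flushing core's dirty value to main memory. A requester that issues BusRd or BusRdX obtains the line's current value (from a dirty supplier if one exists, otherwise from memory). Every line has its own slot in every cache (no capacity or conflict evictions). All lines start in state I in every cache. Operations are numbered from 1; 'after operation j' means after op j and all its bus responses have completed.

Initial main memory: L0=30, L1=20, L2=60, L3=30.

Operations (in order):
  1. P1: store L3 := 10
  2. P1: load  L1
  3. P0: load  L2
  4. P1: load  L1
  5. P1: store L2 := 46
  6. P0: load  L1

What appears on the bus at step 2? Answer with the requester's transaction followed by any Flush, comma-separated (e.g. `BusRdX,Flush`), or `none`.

bus = BusRd

  op1 P1: store L3 := 10 → I/M on L3; bus BusRdX; mem=30
  op2 P1: load  L1 → I/E on L1; bus BusRd; mem=20
  op3 P0: load  L2 → E/I on L2; bus BusRd; mem=60
  op4 P1: load  L1 → I/E on L1; bus (none); mem=20
  op5 P1: store L2 := 46 → I/M on L2; bus BusRdX; mem=60
  op6 P0: load  L1 → S/S on L1; bus BusRd; mem=20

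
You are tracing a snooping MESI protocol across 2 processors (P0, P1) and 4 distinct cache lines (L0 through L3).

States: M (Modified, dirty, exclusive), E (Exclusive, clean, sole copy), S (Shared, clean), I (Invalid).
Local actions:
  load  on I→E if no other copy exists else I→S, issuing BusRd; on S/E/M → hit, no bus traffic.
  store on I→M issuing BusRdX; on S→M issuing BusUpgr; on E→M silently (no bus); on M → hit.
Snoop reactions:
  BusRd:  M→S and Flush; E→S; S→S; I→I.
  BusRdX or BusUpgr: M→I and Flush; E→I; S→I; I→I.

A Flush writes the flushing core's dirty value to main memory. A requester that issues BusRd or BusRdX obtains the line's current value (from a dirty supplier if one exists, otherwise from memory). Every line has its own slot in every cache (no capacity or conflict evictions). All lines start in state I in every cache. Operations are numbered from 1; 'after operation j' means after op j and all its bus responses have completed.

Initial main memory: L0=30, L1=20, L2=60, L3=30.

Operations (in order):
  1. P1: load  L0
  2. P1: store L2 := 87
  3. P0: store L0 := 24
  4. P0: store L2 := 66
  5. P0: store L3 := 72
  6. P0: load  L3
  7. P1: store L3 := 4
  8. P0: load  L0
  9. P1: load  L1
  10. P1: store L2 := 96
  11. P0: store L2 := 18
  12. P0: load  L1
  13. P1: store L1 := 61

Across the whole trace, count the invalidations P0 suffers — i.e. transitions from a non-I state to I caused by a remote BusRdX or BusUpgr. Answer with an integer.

  op1 P1: load  L0 → I/E on L0; bus BusRd; mem=30
  op2 P1: store L2 := 87 → I/M on L2; bus BusRdX; mem=60
  op3 P0: store L0 := 24 → M/I on L0; bus BusRdX; mem=30
  op4 P0: store L2 := 66 → M/I on L2; bus BusRdX Flush; mem=87
  op5 P0: store L3 := 72 → M/I on L3; bus BusRdX; mem=30
  op6 P0: load  L3 → M/I on L3; bus (none); mem=30
  op7 P1: store L3 := 4 → I/M on L3; bus BusRdX Flush; mem=72
  op8 P0: load  L0 → M/I on L0; bus (none); mem=30
  op9 P1: load  L1 → I/E on L1; bus BusRd; mem=20
  op10 P1: store L2 := 96 → I/M on L2; bus BusRdX Flush; mem=66
  op11 P0: store L2 := 18 → M/I on L2; bus BusRdX Flush; mem=96
  op12 P0: load  L1 → S/S on L1; bus BusRd; mem=20
  op13 P1: store L1 := 61 → I/M on L1; bus BusUpgr; mem=20

invalidations = 3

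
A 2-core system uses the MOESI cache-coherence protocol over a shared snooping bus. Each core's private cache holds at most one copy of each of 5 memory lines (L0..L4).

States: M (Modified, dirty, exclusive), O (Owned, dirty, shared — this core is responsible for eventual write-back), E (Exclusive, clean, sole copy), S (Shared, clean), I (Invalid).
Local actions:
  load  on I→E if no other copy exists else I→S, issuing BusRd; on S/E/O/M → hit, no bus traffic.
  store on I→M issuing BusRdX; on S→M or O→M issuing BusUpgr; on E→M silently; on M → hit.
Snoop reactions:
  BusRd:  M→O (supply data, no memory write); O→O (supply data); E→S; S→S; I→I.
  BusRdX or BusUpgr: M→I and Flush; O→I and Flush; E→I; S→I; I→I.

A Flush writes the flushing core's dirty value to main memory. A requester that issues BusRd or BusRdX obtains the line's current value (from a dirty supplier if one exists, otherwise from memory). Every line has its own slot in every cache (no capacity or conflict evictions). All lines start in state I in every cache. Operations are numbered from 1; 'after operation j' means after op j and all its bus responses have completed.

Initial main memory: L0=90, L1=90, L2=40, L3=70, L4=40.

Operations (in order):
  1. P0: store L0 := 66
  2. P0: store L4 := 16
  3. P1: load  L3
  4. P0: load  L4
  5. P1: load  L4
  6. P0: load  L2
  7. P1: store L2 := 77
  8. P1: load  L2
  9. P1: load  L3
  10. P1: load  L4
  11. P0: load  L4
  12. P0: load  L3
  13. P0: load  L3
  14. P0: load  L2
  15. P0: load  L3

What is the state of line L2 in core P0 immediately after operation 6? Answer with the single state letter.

1. P0: store L0 := 66  bus=[BusRdX]  L0: P0=M P1=I  mem[L0]=90
2. P0: store L4 := 16  bus=[BusRdX]  L4: P0=M P1=I  mem[L4]=40
3. P1: load  L3  bus=[BusRd]  L3: P0=I P1=E  mem[L3]=70
4. P0: load  L4  bus=[-]  L4: P0=M P1=I  mem[L4]=40
5. P1: load  L4  bus=[BusRd]  L4: P0=O P1=S  mem[L4]=40
6. P0: load  L2  bus=[BusRd]  L2: P0=E P1=I  mem[L2]=40
7. P1: store L2 := 77  bus=[BusRdX]  L2: P0=I P1=M  mem[L2]=40
8. P1: load  L2  bus=[-]  L2: P0=I P1=M  mem[L2]=40
9. P1: load  L3  bus=[-]  L3: P0=I P1=E  mem[L3]=70
10. P1: load  L4  bus=[-]  L4: P0=O P1=S  mem[L4]=40
11. P0: load  L4  bus=[-]  L4: P0=O P1=S  mem[L4]=40
12. P0: load  L3  bus=[BusRd]  L3: P0=S P1=S  mem[L3]=70
13. P0: load  L3  bus=[-]  L3: P0=S P1=S  mem[L3]=70
14. P0: load  L2  bus=[BusRd]  L2: P0=S P1=O  mem[L2]=40
15. P0: load  L3  bus=[-]  L3: P0=S P1=S  mem[L3]=70

state = E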